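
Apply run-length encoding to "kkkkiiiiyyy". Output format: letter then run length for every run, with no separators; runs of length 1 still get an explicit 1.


String: "kkkkiiiiyyy"
Scanning for consecutive runs:
  'k' x 4
  'i' x 4
  'y' x 3
RLE = "k4i4y3"


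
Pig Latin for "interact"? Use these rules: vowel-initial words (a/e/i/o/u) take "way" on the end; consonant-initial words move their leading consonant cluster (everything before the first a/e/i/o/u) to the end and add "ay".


Word: "interact"
Starts with vowel → add 'way'
Pig Latin = "interactway"


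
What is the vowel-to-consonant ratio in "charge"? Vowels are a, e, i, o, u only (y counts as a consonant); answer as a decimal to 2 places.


Word: "charge"
Vowels (a,e,i,o,u): 2
Consonants: 4
Ratio = 2/4
= 0.50


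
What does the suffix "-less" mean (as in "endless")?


Suffix: -less
Example: endless = end + -less
Meaning = without


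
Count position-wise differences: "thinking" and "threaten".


Comparing character by character (same length = 8):
  Pos 0: 't' vs 't' =
  Pos 1: 'h' vs 'h' =
  Pos 2: 'i' vs 'r' !=
  Pos 3: 'n' vs 'e' !=
  Pos 4: 'k' vs 'a' !=
  Pos 5: 'i' vs 't' !=
  Pos 6: 'n' vs 'e' !=
  Pos 7: 'g' vs 'n' !=
Hamming distance = 6


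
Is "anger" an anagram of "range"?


Word 1: "range" → sorted: aegnr
Word 2: "anger" → sorted: aegnr
Same letters? aegnr == aegnr
Anagram = Yes


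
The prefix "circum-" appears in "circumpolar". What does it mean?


Prefix: circum-
Example: circumpolar = circum- + polar
Meaning = around


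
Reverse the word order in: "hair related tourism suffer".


Original: "hair related tourism suffer"
Words (1..n): hair | related | tourism | suffer
Reversed (n..1): suffer | tourism | related | hair
Result = "suffer tourism related hair"


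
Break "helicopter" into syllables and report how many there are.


Word: "helicopter"
Syllable breakdown: hel / i / cop / ter
Counting: 4 parts
= 4 syllables


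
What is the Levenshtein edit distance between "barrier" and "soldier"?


Word 1: "barrier" (length 7)
Word 2: "soldier" (length 7)
One optimal edit sequence (insert/delete/substitute each cost 1):
  1. substitute 'b' -> 's'  (+1)
  2. substitute 'a' -> 'o'  (+1)
  3. substitute 'r' -> 'l'  (+1)
  4. substitute 'r' -> 'd'  (+1)
  5. keep 'i'
  6. keep 'e'
  7. keep 'r'
Total edit operations: 4
Edit distance = 4


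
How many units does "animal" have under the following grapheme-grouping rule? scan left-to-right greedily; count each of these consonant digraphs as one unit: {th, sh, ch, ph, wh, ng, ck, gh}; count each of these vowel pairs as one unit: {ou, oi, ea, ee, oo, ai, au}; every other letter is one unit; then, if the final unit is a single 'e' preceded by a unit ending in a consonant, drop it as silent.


Word: "animal" (6 letters)
Left-to-right scan:
  1. 'a' (letter)
  2. 'n' (letter)
  3. 'i' (letter)
  4. 'm' (letter)
  5. 'a' (letter)
  6. 'l' (letter)
Units from scan: 6
Sound units = 6 units


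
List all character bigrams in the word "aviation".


Word: "aviation" (length 8)
Number of bigrams = 8 - 2 + 1 = 7
  Position 0: "av"
  Position 1: "vi"
  Position 2: "ia"
  Position 3: "at"
  Position 4: "ti"
  Position 5: "io"
  Position 6: "on"
Bigrams = "av", "vi", "ia", "at", "ti", "io", "on"


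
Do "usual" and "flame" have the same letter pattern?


Pattern of "usual": [0, 1, 0, 2, 3]
Pattern of "flame": [0, 1, 2, 3, 4]
Patterns do not match
Same pattern = No


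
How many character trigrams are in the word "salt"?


Word: "salt" (length 4)
Number of 3-grams = length - 3 + 1 = 4 - 3 + 1
= 2


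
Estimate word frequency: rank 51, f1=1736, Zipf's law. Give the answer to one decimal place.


Zipf's law: f(r) = f(1) / r
f(1) = 1736
f(51) = 1736 / 51
= 34.0 occurrences


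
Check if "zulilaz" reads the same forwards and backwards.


Word: "zulilaz"
Reversed: "zaliluz"
Forward == Backward? zulilaz != zaliluz
Palindrome = No


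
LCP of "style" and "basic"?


Word 1: "style"
Word 2: "basic"
Comparing from start:
  Pos 0: 's' != 'b' (stop)
LCP = "" (length 0)


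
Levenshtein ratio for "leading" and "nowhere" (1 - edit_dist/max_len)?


Word 1: "leading" (length 7)
Word 2: "nowhere" (length 7)
One optimal edit sequence:
  1. substitute 'l' -> 'n'  (+1)
  2. substitute 'e' -> 'o'  (+1)
  3. substitute 'a' -> 'w'  (+1)
  4. substitute 'd' -> 'h'  (+1)
  5. substitute 'i' -> 'e'  (+1)
  6. substitute 'n' -> 'r'  (+1)
  7. substitute 'g' -> 'e'  (+1)
Edit distance = 7
Max length = max(7, 7) = 7
Similarity = 1 - 7/7
= 0.0000


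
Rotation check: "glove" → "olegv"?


Word: "glove", Candidate: "olegv"
Method: check if candidate is substring of word+word
"gloveglove" contains "olegv"? No
Is rotation = No


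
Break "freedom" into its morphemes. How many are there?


Word: "freedom"
Morphemes: free | -dom
Each morpheme carries meaning
= 2 morphemes


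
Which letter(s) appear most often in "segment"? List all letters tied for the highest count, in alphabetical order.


Word: "segment"
Letter counts:
  'e': 2
  'g': 1
  'm': 1
  'n': 1
  's': 1
  't': 1
Maximum count = 2
Most frequent = 'e' (2 times each)


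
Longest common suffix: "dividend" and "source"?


Word 1: "dividend"
Word 2: "source"
Comparing from end:
  Pos -1: 'd' != 'e' (stop)
LCS = "" (length 0)


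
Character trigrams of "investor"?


Word: "investor" (length 8)
Number of trigrams = 8 - 3 + 1 = 6
  Position 0: "inv"
  Position 1: "nve"
  Position 2: "ves"
  Position 3: "est"
  Position 4: "sto"
  Position 5: "tor"
Trigrams = "inv", "nve", "ves", "est", "sto", "tor"


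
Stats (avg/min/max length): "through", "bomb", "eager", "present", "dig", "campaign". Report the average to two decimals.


Lengths: "through"=7, "bomb"=4, "eager"=5, "present"=7, "dig"=3, "campaign"=8
Sum = 34, Count = 6
Average = 34/6 = 5.67
= avg=5.67, min=3, max=8


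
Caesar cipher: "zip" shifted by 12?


Word: "zip"
Shift: 12
Each letter → (letter + shift) mod 26:
  'z' (25) + 12 = 11 → 'l'
  'i' (8) + 12 = 20 → 'u'
  'p' (15) + 12 = 1 → 'b'
Result = "lub"


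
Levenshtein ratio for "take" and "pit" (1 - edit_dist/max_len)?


Word 1: "take" (length 4)
Word 2: "pit" (length 3)
One optimal edit sequence:
  1. delete 't'  (+1)
  2. substitute 'a' -> 'p'  (+1)
  3. substitute 'k' -> 'i'  (+1)
  4. substitute 'e' -> 't'  (+1)
Edit distance = 4
Max length = max(4, 3) = 4
Similarity = 1 - 4/4
= 0.0000


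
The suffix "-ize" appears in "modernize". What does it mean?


Suffix: -ize
Example: modernize = modern + -ize
Meaning = to make


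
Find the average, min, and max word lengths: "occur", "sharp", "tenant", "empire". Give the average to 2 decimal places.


Lengths: "occur"=5, "sharp"=5, "tenant"=6, "empire"=6
Sum = 22, Count = 4
Average = 22/4 = 5.50
= avg=5.50, min=5, max=6


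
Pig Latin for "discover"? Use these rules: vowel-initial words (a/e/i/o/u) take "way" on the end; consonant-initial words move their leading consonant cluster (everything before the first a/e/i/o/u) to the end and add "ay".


Word: "discover"
Starts with consonant(s) → move to end, add 'ay'
Consonant cluster: "d"
Pig Latin = "iscoverday"


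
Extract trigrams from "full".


Word: "full" (length 4)
Number of trigrams = 4 - 3 + 1 = 2
  Position 0: "ful"
  Position 1: "ull"
Trigrams = "ful", "ull"


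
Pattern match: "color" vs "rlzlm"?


Pattern of "color": [0, 1, 2, 1, 3]
Pattern of "rlzlm": [0, 1, 2, 1, 3]
Patterns match
Same pattern = Yes


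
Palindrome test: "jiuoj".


Word: "jiuoj"
Reversed: "jouij"
Forward == Backward? jiuoj != jouij
Palindrome = No


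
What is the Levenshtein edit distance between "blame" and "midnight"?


Word 1: "blame" (length 5)
Word 2: "midnight" (length 8)
One optimal edit sequence (insert/delete/substitute each cost 1):
  1. insert 'm'  (+1)
  2. insert 'i'  (+1)
  3. insert 'd'  (+1)
  4. substitute 'b' -> 'n'  (+1)
  5. substitute 'l' -> 'i'  (+1)
  6. substitute 'a' -> 'g'  (+1)
  7. substitute 'm' -> 'h'  (+1)
  8. substitute 'e' -> 't'  (+1)
Total edit operations: 8
Edit distance = 8


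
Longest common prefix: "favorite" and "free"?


Word 1: "favorite"
Word 2: "free"
Comparing from start:
  Pos 0: 'f' == 'f'
  Pos 1: 'a' != 'r' (stop)
LCP = "f" (length 1)


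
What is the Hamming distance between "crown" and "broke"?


Comparing character by character (same length = 5):
  Pos 0: 'c' vs 'b' !=
  Pos 1: 'r' vs 'r' =
  Pos 2: 'o' vs 'o' =
  Pos 3: 'w' vs 'k' !=
  Pos 4: 'n' vs 'e' !=
Hamming distance = 3


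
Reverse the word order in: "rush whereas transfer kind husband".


Original: "rush whereas transfer kind husband"
Words (1..n): rush | whereas | transfer | kind | husband
Reversed (n..1): husband | kind | transfer | whereas | rush
Result = "husband kind transfer whereas rush"


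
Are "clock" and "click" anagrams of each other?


Word 1: "clock" → sorted: ccklo
Word 2: "click" → sorted: ccikl
Same letters? ccklo != ccikl
Anagram = No


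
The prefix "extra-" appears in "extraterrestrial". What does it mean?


Prefix: extra-
Example: extraterrestrial = extra- + terrestrial
Meaning = beyond


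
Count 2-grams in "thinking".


Word: "thinking" (length 8)
Number of 2-grams = length - 2 + 1 = 8 - 2 + 1
= 7


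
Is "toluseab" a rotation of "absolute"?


Word: "absolute", Candidate: "toluseab"
Method: check if candidate is substring of word+word
"absoluteabsolute" contains "toluseab"? No
Is rotation = No


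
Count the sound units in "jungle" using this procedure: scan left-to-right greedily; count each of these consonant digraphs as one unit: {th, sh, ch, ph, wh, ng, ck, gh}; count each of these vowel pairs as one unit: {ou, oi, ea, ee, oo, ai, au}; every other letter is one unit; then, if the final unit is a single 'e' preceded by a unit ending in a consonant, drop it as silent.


Word: "jungle" (6 letters)
Left-to-right scan:
  1. 'j' (letter)
  2. 'u' (letter)
  3. 'ng' (digraph)
  4. 'l' (letter)
  5. 'e' (letter)
Units from scan: 5
Final unit is 'e' after a consonant -> drop as silent (-1)
Sound units = 4 units


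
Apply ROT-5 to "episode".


Word: "episode"
Shift: 5
Each letter → (letter + shift) mod 26:
  'e' (4) + 5 = 9 → 'j'
  'p' (15) + 5 = 20 → 'u'
  'i' (8) + 5 = 13 → 'n'
  's' (18) + 5 = 23 → 'x'
  'o' (14) + 5 = 19 → 't'
  'd' (3) + 5 = 8 → 'i'
  'e' (4) + 5 = 9 → 'j'
Result = "junxtij"


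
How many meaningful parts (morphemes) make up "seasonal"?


Word: "seasonal"
Morphemes: season | -al
Each morpheme carries meaning
= 2 morphemes


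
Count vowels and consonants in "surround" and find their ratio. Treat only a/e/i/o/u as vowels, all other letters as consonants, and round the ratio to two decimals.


Word: "surround"
Vowels (a,e,i,o,u): 3
Consonants: 5
Ratio = 3/5
= 0.60


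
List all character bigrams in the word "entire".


Word: "entire" (length 6)
Number of bigrams = 6 - 2 + 1 = 5
  Position 0: "en"
  Position 1: "nt"
  Position 2: "ti"
  Position 3: "ir"
  Position 4: "re"
Bigrams = "en", "nt", "ti", "ir", "re"


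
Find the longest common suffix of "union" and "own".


Word 1: "union"
Word 2: "own"
Comparing from end:
  Pos -1: 'n' == 'n'
  Pos -2: 'o' != 'w' (stop)
LCS = "n" (length 1)


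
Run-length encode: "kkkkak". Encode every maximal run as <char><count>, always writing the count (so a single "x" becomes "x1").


String: "kkkkak"
Scanning for consecutive runs:
  'k' x 4
  'a' x 1
  'k' x 1
RLE = "k4a1k1"


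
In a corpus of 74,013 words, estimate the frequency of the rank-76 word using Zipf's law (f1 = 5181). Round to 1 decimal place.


Zipf's law: f(r) = f(1) / r
f(1) = 5181
f(76) = 5181 / 76
= 68.2 occurrences


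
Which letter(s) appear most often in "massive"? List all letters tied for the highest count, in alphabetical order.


Word: "massive"
Letter counts:
  'a': 1
  'e': 1
  'i': 1
  'm': 1
  's': 2
  'v': 1
Maximum count = 2
Most frequent = 's' (2 times each)


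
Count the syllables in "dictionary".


Word: "dictionary"
Syllable breakdown: dic / tion / ar / y
Counting: 4 parts
= 4 syllables


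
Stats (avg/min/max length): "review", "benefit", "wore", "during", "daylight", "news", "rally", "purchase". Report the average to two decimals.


Lengths: "review"=6, "benefit"=7, "wore"=4, "during"=6, "daylight"=8, "news"=4, "rally"=5, "purchase"=8
Sum = 48, Count = 8
Average = 48/8 = 6.00
= avg=6.00, min=4, max=8


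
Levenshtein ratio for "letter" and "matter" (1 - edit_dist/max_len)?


Word 1: "letter" (length 6)
Word 2: "matter" (length 6)
One optimal edit sequence:
  1. substitute 'l' -> 'm'  (+1)
  2. substitute 'e' -> 'a'  (+1)
  3. keep 't'
  4. keep 't'
  5. keep 'e'
  6. keep 'r'
Edit distance = 2
Max length = max(6, 6) = 6
Similarity = 1 - 2/6
= 0.6667


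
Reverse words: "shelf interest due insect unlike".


Original: "shelf interest due insect unlike"
Words (1..n): shelf | interest | due | insect | unlike
Reversed (n..1): unlike | insect | due | interest | shelf
Result = "unlike insect due interest shelf"


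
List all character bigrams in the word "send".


Word: "send" (length 4)
Number of bigrams = 4 - 2 + 1 = 3
  Position 0: "se"
  Position 1: "en"
  Position 2: "nd"
Bigrams = "se", "en", "nd"


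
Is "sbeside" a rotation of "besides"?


Word: "besides", Candidate: "sbeside"
Method: check if candidate is substring of word+word
"besidesbesides" contains "sbeside"? Yes
Is rotation = Yes


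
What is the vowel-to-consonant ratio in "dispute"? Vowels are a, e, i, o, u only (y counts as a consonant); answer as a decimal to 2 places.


Word: "dispute"
Vowels (a,e,i,o,u): 3
Consonants: 4
Ratio = 3/4
= 0.75


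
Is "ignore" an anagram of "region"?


Word 1: "region" → sorted: eginor
Word 2: "ignore" → sorted: eginor
Same letters? eginor == eginor
Anagram = Yes


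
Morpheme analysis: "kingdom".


Word: "kingdom"
Morphemes: king + -dom
Each morpheme carries meaning
= 2 morphemes


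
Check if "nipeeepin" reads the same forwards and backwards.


Word: "nipeeepin"
Reversed: "nipeeepin"
Forward == Backward? nipeeepin == nipeeepin
Palindrome = Yes


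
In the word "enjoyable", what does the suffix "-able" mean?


Suffix: -able
As in: enjoyable -> enjoy + -able
Meaning = capable of


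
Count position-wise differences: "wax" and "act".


Comparing character by character (same length = 3):
  Pos 0: 'w' vs 'a' !=
  Pos 1: 'a' vs 'c' !=
  Pos 2: 'x' vs 't' !=
Hamming distance = 3


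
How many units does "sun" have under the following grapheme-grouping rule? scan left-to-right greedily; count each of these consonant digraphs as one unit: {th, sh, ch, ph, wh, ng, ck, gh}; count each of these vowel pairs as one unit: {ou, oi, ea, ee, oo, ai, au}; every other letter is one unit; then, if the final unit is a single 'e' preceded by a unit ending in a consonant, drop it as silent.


Word: "sun" (3 letters)
Left-to-right scan:
  (1) 's' (letter)
  (2) 'u' (letter)
  (3) 'n' (letter)
Units from scan: 3
Sound units = 3 units


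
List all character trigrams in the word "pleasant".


Word: "pleasant" (length 8)
Number of trigrams = 8 - 3 + 1 = 6
  Position 0: "ple"
  Position 1: "lea"
  Position 2: "eas"
  Position 3: "asa"
  Position 4: "san"
  Position 5: "ant"
Trigrams = "ple", "lea", "eas", "asa", "san", "ant"


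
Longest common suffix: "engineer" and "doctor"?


Word 1: "engineer"
Word 2: "doctor"
Comparing from end:
  Pos -1: 'r' == 'r'
  Pos -2: 'e' != 'o' (stop)
LCS = "r" (length 1)


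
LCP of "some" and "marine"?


Word 1: "some"
Word 2: "marine"
Comparing from start:
  Pos 0: 's' != 'm' (stop)
LCP = "" (length 0)


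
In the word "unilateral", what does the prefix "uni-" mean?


Prefix: uni-
Example: unilateral (uni- + lateral)
Meaning = one


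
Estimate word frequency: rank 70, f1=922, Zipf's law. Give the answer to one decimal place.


Zipf's law: f(r) = f(1) / r
f(1) = 922
f(70) = 922 / 70
= 13.2 occurrences


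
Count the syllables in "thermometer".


Word: "thermometer"
Syllable breakdown: ther-mom-e-ter
Counting: 4 parts
= 4 syllables


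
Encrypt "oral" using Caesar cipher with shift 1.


Word: "oral"
Shift: 1
Each letter → (letter + shift) mod 26:
  'o' (14) + 1 = 15 → 'p'
  'r' (17) + 1 = 18 → 's'
  'a' (0) + 1 = 1 → 'b'
  'l' (11) + 1 = 12 → 'm'
Result = "psbm"


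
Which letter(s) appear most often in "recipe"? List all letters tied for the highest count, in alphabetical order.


Word: "recipe"
Letter counts:
  'c': 1
  'e': 2
  'i': 1
  'p': 1
  'r': 1
Maximum count = 2
Most frequent = 'e' (2 times each)


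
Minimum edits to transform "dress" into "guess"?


Word 1: "dress" (length 5)
Word 2: "guess" (length 5)
One optimal edit sequence (insert/delete/substitute each cost 1):
  1. substitute 'd' -> 'g'  (+1)
  2. substitute 'r' -> 'u'  (+1)
  3. keep 'e'
  4. keep 's'
  5. keep 's'
Total edit operations: 2
Edit distance = 2


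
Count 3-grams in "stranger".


Word: "stranger" (length 8)
Number of 3-grams = length - 3 + 1 = 8 - 3 + 1
= 6


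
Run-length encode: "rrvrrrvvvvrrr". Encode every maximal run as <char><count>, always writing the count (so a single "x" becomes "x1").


String: "rrvrrrvvvvrrr"
Scanning for consecutive runs:
  'r' x 2
  'v' x 1
  'r' x 3
  'v' x 4
  'r' x 3
RLE = "r2v1r3v4r3"


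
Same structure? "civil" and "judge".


Pattern of "civil": [0, 1, 2, 1, 3]
Pattern of "judge": [0, 1, 2, 3, 4]
Patterns do not match
Same pattern = No


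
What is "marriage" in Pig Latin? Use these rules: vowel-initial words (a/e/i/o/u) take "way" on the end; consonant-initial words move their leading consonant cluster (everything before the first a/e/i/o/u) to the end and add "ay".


Word: "marriage"
Starts with consonant(s) → move to end, add 'ay'
Consonant cluster: "m"
Pig Latin = "arriagemay"


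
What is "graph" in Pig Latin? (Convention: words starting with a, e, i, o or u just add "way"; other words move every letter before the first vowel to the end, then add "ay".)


Word: "graph"
Starts with consonant(s) → move to end, add 'ay'
Consonant cluster: "gr"
Pig Latin = "aphgray"


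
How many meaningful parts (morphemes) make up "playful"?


Word: "playful"
Morphemes: play + -ful
Each morpheme carries meaning
= 2 morphemes


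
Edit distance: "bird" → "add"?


Word 1: "bird" (length 4)
Word 2: "add" (length 3)
One optimal edit sequence (insert/delete/substitute each cost 1):
  1. delete 'b'  (+1)
  2. substitute 'i' -> 'a'  (+1)
  3. substitute 'r' -> 'd'  (+1)
  4. keep 'd'
Total edit operations: 3
Edit distance = 3


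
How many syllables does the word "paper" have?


Word: "paper"
Syllable breakdown: pa | per
Counting: 2 parts
= 2 syllables


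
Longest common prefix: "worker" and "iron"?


Word 1: "worker"
Word 2: "iron"
Comparing from start:
  Pos 0: 'w' != 'i' (stop)
LCP = "" (length 0)


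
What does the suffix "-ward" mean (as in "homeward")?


Suffix: -ward
Example: homeward = home + -ward
Meaning = in the direction of


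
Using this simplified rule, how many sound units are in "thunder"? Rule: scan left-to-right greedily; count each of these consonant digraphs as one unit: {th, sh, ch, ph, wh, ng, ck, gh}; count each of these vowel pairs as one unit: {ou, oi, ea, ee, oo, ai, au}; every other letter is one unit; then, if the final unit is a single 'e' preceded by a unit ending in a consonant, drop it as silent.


Word: "thunder" (7 letters)
Left-to-right scan:
  [1] 'th' (digraph)
  [2] 'u' (letter)
  [3] 'n' (letter)
  [4] 'd' (letter)
  [5] 'e' (letter)
  [6] 'r' (letter)
Units from scan: 6
Sound units = 6 units


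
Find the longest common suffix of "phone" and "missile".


Word 1: "phone"
Word 2: "missile"
Comparing from end:
  Pos -1: 'e' == 'e'
  Pos -2: 'n' != 'l' (stop)
LCS = "e" (length 1)


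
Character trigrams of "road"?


Word: "road" (length 4)
Number of trigrams = 4 - 3 + 1 = 2
  Position 0: "roa"
  Position 1: "oad"
Trigrams = "roa", "oad"


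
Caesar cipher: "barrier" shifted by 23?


Word: "barrier"
Shift: 23
Each letter → (letter + shift) mod 26:
  'b' (1) + 23 = 24 → 'y'
  'a' (0) + 23 = 23 → 'x'
  'r' (17) + 23 = 14 → 'o'
  'r' (17) + 23 = 14 → 'o'
  'i' (8) + 23 = 5 → 'f'
  'e' (4) + 23 = 1 → 'b'
  'r' (17) + 23 = 14 → 'o'
Result = "yxoofbo"


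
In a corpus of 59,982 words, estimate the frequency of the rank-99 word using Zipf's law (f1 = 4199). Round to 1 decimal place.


Zipf's law: f(r) = f(1) / r
f(1) = 4199
f(99) = 4199 / 99
= 42.4 occurrences


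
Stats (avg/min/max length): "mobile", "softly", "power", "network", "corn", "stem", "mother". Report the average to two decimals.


Lengths: "mobile"=6, "softly"=6, "power"=5, "network"=7, "corn"=4, "stem"=4, "mother"=6
Sum = 38, Count = 7
Average = 38/7 = 5.43
= avg=5.43, min=4, max=7


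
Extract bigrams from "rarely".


Word: "rarely" (length 6)
Number of bigrams = 6 - 2 + 1 = 5
  Position 0: "ra"
  Position 1: "ar"
  Position 2: "re"
  Position 3: "el"
  Position 4: "ly"
Bigrams = "ra", "ar", "re", "el", "ly"


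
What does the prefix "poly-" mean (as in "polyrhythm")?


Prefix: poly-
Example: polyrhythm = poly- + rhythm
Meaning = many


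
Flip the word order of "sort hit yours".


Original: "sort hit yours"
Words (1..n): sort | hit | yours
Reversed (n..1): yours | hit | sort
Result = "yours hit sort"


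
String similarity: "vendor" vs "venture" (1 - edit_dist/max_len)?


Word 1: "vendor" (length 6)
Word 2: "venture" (length 7)
One optimal edit sequence:
  1. keep 'v'
  2. keep 'e'
  3. keep 'n'
  4. substitute 'd' -> 't'  (+1)
  5. substitute 'o' -> 'u'  (+1)
  6. keep 'r'
  7. insert 'e'  (+1)
Edit distance = 3
Max length = max(6, 7) = 7
Similarity = 1 - 3/7
= 0.5714


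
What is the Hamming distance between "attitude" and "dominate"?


Comparing character by character (same length = 8):
  Pos 0: 'a' vs 'd' !=
  Pos 1: 't' vs 'o' !=
  Pos 2: 't' vs 'm' !=
  Pos 3: 'i' vs 'i' =
  Pos 4: 't' vs 'n' !=
  Pos 5: 'u' vs 'a' !=
  Pos 6: 'd' vs 't' !=
  Pos 7: 'e' vs 'e' =
Hamming distance = 6


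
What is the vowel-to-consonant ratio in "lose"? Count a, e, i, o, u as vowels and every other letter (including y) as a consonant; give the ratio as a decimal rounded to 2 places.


Word: "lose"
Vowels (a,e,i,o,u): 2
Consonants: 2
Ratio = 2/2
= 1.00


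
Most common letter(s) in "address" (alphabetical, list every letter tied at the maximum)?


Word: "address"
Letter counts:
  'a': 1
  'd': 2
  'e': 1
  'r': 1
  's': 2
Maximum count = 2
Most frequent = 'd', 's' (2 times each)


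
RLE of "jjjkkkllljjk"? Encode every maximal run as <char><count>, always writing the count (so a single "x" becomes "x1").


String: "jjjkkkllljjk"
Scanning for consecutive runs:
  'j' x 3
  'k' x 3
  'l' x 3
  'j' x 2
  'k' x 1
RLE = "j3k3l3j2k1"


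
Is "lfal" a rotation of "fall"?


Word: "fall", Candidate: "lfal"
Method: check if candidate is substring of word+word
"fallfall" contains "lfal"? Yes
Is rotation = Yes


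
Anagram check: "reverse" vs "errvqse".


Word 1: "reverse" → sorted: eeerrsv
Word 2: "errvqse" → sorted: eeqrrsv
Same letters? eeerrsv != eeqrrsv
Anagram = No


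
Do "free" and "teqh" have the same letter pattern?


Pattern of "free": [0, 1, 2, 2]
Pattern of "teqh": [0, 1, 2, 3]
Patterns do not match
Same pattern = No


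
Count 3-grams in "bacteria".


Word: "bacteria" (length 8)
Number of 3-grams = length - 3 + 1 = 8 - 3 + 1
= 6


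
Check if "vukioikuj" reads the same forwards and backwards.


Word: "vukioikuj"
Reversed: "jukioikuv"
Forward == Backward? vukioikuj != jukioikuv
Palindrome = No


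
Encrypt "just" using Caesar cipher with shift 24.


Word: "just"
Shift: 24
Each letter → (letter + shift) mod 26:
  'j' (9) + 24 = 7 → 'h'
  'u' (20) + 24 = 18 → 's'
  's' (18) + 24 = 16 → 'q'
  't' (19) + 24 = 17 → 'r'
Result = "hsqr"


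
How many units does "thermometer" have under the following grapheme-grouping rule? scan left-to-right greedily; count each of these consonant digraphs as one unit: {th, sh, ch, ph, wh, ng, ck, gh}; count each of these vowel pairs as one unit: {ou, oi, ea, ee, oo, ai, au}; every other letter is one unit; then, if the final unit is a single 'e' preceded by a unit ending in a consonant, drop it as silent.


Word: "thermometer" (11 letters)
Left-to-right scan:
  [1] 'th' (digraph)
  [2] 'e' (letter)
  [3] 'r' (letter)
  [4] 'm' (letter)
  [5] 'o' (letter)
  [6] 'm' (letter)
  [7] 'e' (letter)
  [8] 't' (letter)
  [9] 'e' (letter)
  [10] 'r' (letter)
Units from scan: 10
Sound units = 10 units


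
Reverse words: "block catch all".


Original: "block catch all"
Words (1..n): block | catch | all
Reversed (n..1): all | catch | block
Result = "all catch block"


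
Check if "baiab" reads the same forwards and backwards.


Word: "baiab"
Reversed: "baiab"
Forward == Backward? baiab == baiab
Palindrome = Yes


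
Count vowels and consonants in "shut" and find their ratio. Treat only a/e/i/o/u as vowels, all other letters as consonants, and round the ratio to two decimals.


Word: "shut"
Vowels (a,e,i,o,u): 1
Consonants: 3
Ratio = 1/3
= 0.33


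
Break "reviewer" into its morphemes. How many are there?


Word: "reviewer"
Morphemes: re- | view | -er
Each morpheme carries meaning
= 3 morphemes


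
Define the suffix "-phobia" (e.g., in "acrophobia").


Suffix: -phobia
Example: acrophobia = acro- + -phobia
Meaning = fear of


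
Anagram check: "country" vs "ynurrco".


Word 1: "country" → sorted: cnortuy
Word 2: "ynurrco" → sorted: cnorruy
Same letters? cnortuy != cnorruy
Anagram = No


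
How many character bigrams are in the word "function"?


Word: "function" (length 8)
Number of 2-grams = length - 2 + 1 = 8 - 2 + 1
= 7


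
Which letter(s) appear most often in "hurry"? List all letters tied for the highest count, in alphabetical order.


Word: "hurry"
Letter counts:
  'h': 1
  'r': 2
  'u': 1
  'y': 1
Maximum count = 2
Most frequent = 'r' (2 times each)


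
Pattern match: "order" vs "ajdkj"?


Pattern of "order": [0, 1, 2, 3, 1]
Pattern of "ajdkj": [0, 1, 2, 3, 1]
Patterns match
Same pattern = Yes


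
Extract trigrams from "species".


Word: "species" (length 7)
Number of trigrams = 7 - 3 + 1 = 5
  Position 0: "spe"
  Position 1: "pec"
  Position 2: "eci"
  Position 3: "cie"
  Position 4: "ies"
Trigrams = "spe", "pec", "eci", "cie", "ies"


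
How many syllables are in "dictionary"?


Word: "dictionary"
Syllable breakdown: dic | tion | ar | y
Counting: 4 parts
= 4 syllables


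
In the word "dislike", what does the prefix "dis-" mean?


Prefix: dis-
Example: dislike = dis- + like
Meaning = not / opposite


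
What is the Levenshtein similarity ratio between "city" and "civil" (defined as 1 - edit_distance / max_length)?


Word 1: "city" (length 4)
Word 2: "civil" (length 5)
One optimal edit sequence:
  1. keep 'c'
  2. keep 'i'
  3. insert 'v'  (+1)
  4. substitute 't' -> 'i'  (+1)
  5. substitute 'y' -> 'l'  (+1)
Edit distance = 3
Max length = max(4, 5) = 5
Similarity = 1 - 3/5
= 0.4000


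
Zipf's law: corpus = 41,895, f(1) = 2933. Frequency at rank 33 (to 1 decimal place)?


Zipf's law: f(r) = f(1) / r
f(1) = 2933
f(33) = 2933 / 33
= 88.9 occurrences


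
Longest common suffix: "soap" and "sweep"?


Word 1: "soap"
Word 2: "sweep"
Comparing from end:
  Pos -1: 'p' == 'p'
  Pos -2: 'a' != 'e' (stop)
LCS = "p" (length 1)


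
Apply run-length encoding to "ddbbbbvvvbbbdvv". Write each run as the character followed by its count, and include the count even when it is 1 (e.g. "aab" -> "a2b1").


String: "ddbbbbvvvbbbdvv"
Scanning for consecutive runs:
  'd' x 2
  'b' x 4
  'v' x 3
  'b' x 3
  'd' x 1
  'v' x 2
RLE = "d2b4v3b3d1v2"


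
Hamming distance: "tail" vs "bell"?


Comparing character by character (same length = 4):
  Pos 0: 't' vs 'b' !=
  Pos 1: 'a' vs 'e' !=
  Pos 2: 'i' vs 'l' !=
  Pos 3: 'l' vs 'l' =
Hamming distance = 3


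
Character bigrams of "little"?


Word: "little" (length 6)
Number of bigrams = 6 - 2 + 1 = 5
  Position 0: "li"
  Position 1: "it"
  Position 2: "tt"
  Position 3: "tl"
  Position 4: "le"
Bigrams = "li", "it", "tt", "tl", "le"


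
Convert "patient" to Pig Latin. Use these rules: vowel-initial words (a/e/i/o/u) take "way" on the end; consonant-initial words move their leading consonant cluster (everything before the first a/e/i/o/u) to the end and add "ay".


Word: "patient"
Starts with consonant(s) → move to end, add 'ay'
Consonant cluster: "p"
Pig Latin = "atientpay"


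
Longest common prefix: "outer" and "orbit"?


Word 1: "outer"
Word 2: "orbit"
Comparing from start:
  Pos 0: 'o' == 'o'
  Pos 1: 'u' != 'r' (stop)
LCP = "o" (length 1)


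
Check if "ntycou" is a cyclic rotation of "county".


Word: "county", Candidate: "ntycou"
Method: check if candidate is substring of word+word
"countycounty" contains "ntycou"? Yes
Is rotation = Yes


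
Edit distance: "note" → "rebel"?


Word 1: "note" (length 4)
Word 2: "rebel" (length 5)
One optimal edit sequence (insert/delete/substitute each cost 1):
  1. substitute 'n' -> 'r'  (+1)
  2. substitute 'o' -> 'e'  (+1)
  3. substitute 't' -> 'b'  (+1)
  4. keep 'e'
  5. insert 'l'  (+1)
Total edit operations: 4
Edit distance = 4


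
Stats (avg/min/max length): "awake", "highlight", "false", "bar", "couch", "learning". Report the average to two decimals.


Lengths: "awake"=5, "highlight"=9, "false"=5, "bar"=3, "couch"=5, "learning"=8
Sum = 35, Count = 6
Average = 35/6 = 5.83
= avg=5.83, min=3, max=9


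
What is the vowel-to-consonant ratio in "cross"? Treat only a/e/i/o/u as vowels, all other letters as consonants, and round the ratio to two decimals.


Word: "cross"
Vowels (a,e,i,o,u): 1
Consonants: 4
Ratio = 1/4
= 0.25


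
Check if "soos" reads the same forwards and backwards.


Word: "soos"
Reversed: "soos"
Forward == Backward? soos == soos
Palindrome = Yes


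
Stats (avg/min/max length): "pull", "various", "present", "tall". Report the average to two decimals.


Lengths: "pull"=4, "various"=7, "present"=7, "tall"=4
Sum = 22, Count = 4
Average = 22/4 = 5.50
= avg=5.50, min=4, max=7


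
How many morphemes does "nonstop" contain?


Word: "nonstop"
Morphemes: non- + stop
Each morpheme carries meaning
= 2 morphemes


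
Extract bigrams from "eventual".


Word: "eventual" (length 8)
Number of bigrams = 8 - 2 + 1 = 7
  Position 0: "ev"
  Position 1: "ve"
  Position 2: "en"
  Position 3: "nt"
  Position 4: "tu"
  Position 5: "ua"
  Position 6: "al"
Bigrams = "ev", "ve", "en", "nt", "tu", "ua", "al"


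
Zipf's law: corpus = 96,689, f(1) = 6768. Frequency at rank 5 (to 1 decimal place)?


Zipf's law: f(r) = f(1) / r
f(1) = 6768
f(5) = 6768 / 5
= 1353.6 occurrences


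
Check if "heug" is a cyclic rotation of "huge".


Word: "huge", Candidate: "heug"
Method: check if candidate is substring of word+word
"hugehuge" contains "heug"? No
Is rotation = No


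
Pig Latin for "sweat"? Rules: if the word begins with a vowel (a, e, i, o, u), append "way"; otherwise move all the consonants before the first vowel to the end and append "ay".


Word: "sweat"
Starts with consonant(s) → move to end, add 'ay'
Consonant cluster: "sw"
Pig Latin = "eatsway"


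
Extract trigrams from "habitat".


Word: "habitat" (length 7)
Number of trigrams = 7 - 3 + 1 = 5
  Position 0: "hab"
  Position 1: "abi"
  Position 2: "bit"
  Position 3: "ita"
  Position 4: "tat"
Trigrams = "hab", "abi", "bit", "ita", "tat"


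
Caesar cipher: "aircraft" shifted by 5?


Word: "aircraft"
Shift: 5
Each letter → (letter + shift) mod 26:
  'a' (0) + 5 = 5 → 'f'
  'i' (8) + 5 = 13 → 'n'
  'r' (17) + 5 = 22 → 'w'
  'c' (2) + 5 = 7 → 'h'
  'r' (17) + 5 = 22 → 'w'
  'a' (0) + 5 = 5 → 'f'
  'f' (5) + 5 = 10 → 'k'
  't' (19) + 5 = 24 → 'y'
Result = "fnwhwfky"


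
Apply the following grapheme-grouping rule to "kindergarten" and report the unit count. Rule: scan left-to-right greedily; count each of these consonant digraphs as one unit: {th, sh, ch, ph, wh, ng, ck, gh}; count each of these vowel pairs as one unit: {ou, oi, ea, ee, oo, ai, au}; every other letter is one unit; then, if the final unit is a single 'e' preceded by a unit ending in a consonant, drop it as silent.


Word: "kindergarten" (12 letters)
Left-to-right scan:
  [1] 'k' (letter)
  [2] 'i' (letter)
  [3] 'n' (letter)
  [4] 'd' (letter)
  [5] 'e' (letter)
  [6] 'r' (letter)
  [7] 'g' (letter)
  [8] 'a' (letter)
  [9] 'r' (letter)
  [10] 't' (letter)
  [11] 'e' (letter)
  [12] 'n' (letter)
Units from scan: 12
Sound units = 12 units


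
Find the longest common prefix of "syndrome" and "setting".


Word 1: "syndrome"
Word 2: "setting"
Comparing from start:
  Pos 0: 's' == 's'
  Pos 1: 'y' != 'e' (stop)
LCP = "s" (length 1)


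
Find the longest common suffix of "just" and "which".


Word 1: "just"
Word 2: "which"
Comparing from end:
  Pos -1: 't' != 'h' (stop)
LCS = "" (length 0)


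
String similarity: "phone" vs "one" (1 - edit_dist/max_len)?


Word 1: "phone" (length 5)
Word 2: "one" (length 3)
One optimal edit sequence:
  1. delete 'p'  (+1)
  2. delete 'h'  (+1)
  3. keep 'o'
  4. keep 'n'
  5. keep 'e'
Edit distance = 2
Max length = max(5, 3) = 5
Similarity = 1 - 2/5
= 0.6000


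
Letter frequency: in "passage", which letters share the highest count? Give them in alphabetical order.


Word: "passage"
Letter counts:
  'a': 2
  'e': 1
  'g': 1
  'p': 1
  's': 2
Maximum count = 2
Most frequent = 'a', 's' (2 times each)


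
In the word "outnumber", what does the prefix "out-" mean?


Prefix: out-
As in: outnumber -> out- + number
Meaning = surpass


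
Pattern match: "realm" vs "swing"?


Pattern of "realm": [0, 1, 2, 3, 4]
Pattern of "swing": [0, 1, 2, 3, 4]
Patterns match
Same pattern = Yes


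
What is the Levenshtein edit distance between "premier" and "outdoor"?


Word 1: "premier" (length 7)
Word 2: "outdoor" (length 7)
One optimal edit sequence (insert/delete/substitute each cost 1):
  1. substitute 'p' -> 'o'  (+1)
  2. substitute 'r' -> 'u'  (+1)
  3. substitute 'e' -> 't'  (+1)
  4. substitute 'm' -> 'd'  (+1)
  5. substitute 'i' -> 'o'  (+1)
  6. substitute 'e' -> 'o'  (+1)
  7. keep 'r'
Total edit operations: 6
Edit distance = 6


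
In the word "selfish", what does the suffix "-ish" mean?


Suffix: -ish
As in: selfish -> self + -ish
Meaning = somewhat / having the qualities of


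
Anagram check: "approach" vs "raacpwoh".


Word 1: "approach" → sorted: aachoppr
Word 2: "raacpwoh" → sorted: aachoprw
Same letters? aachoppr != aachoprw
Anagram = No


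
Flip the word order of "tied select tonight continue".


Original: "tied select tonight continue"
Words (1..n): tied | select | tonight | continue
Reversed (n..1): continue | tonight | select | tied
Result = "continue tonight select tied"


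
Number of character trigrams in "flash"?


Word: "flash" (length 5)
Number of 3-grams = length - 3 + 1 = 5 - 3 + 1
= 3


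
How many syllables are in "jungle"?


Word: "jungle"
Syllable breakdown: jun | gle
Counting: 2 parts
= 2 syllables


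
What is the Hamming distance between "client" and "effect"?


Comparing character by character (same length = 6):
  Pos 0: 'c' vs 'e' !=
  Pos 1: 'l' vs 'f' !=
  Pos 2: 'i' vs 'f' !=
  Pos 3: 'e' vs 'e' =
  Pos 4: 'n' vs 'c' !=
  Pos 5: 't' vs 't' =
Hamming distance = 4


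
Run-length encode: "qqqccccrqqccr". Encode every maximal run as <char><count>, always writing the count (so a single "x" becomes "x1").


String: "qqqccccrqqccr"
Scanning for consecutive runs:
  'q' x 3
  'c' x 4
  'r' x 1
  'q' x 2
  'c' x 2
  'r' x 1
RLE = "q3c4r1q2c2r1"


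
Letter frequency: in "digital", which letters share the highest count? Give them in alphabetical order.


Word: "digital"
Letter counts:
  'a': 1
  'd': 1
  'g': 1
  'i': 2
  'l': 1
  't': 1
Maximum count = 2
Most frequent = 'i' (2 times each)


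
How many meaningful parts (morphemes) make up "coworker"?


Word: "coworker"
Morphemes: co- + work + -er
Each morpheme carries meaning
= 3 morphemes


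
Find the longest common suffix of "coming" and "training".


Word 1: "coming"
Word 2: "training"
Comparing from end:
  Pos -1: 'g' == 'g'
  Pos -2: 'n' == 'n'
  Pos -3: 'i' == 'i'
  Pos -4: 'm' != 'n' (stop)
LCS = "ing" (length 3)


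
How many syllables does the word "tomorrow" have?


Word: "tomorrow"
Syllable breakdown: to · mor · row
Counting: 3 parts
= 3 syllables


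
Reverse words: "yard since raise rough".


Original: "yard since raise rough"
Words (1..n): yard | since | raise | rough
Reversed (n..1): rough | raise | since | yard
Result = "rough raise since yard"


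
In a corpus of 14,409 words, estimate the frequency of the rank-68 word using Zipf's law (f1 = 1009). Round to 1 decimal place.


Zipf's law: f(r) = f(1) / r
f(1) = 1009
f(68) = 1009 / 68
= 14.8 occurrences


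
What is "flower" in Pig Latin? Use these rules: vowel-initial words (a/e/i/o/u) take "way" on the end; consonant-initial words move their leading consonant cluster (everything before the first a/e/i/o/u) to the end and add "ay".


Word: "flower"
Starts with consonant(s) → move to end, add 'ay'
Consonant cluster: "fl"
Pig Latin = "owerflay"


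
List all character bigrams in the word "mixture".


Word: "mixture" (length 7)
Number of bigrams = 7 - 2 + 1 = 6
  Position 0: "mi"
  Position 1: "ix"
  Position 2: "xt"
  Position 3: "tu"
  Position 4: "ur"
  Position 5: "re"
Bigrams = "mi", "ix", "xt", "tu", "ur", "re"


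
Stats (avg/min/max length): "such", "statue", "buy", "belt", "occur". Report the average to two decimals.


Lengths: "such"=4, "statue"=6, "buy"=3, "belt"=4, "occur"=5
Sum = 22, Count = 5
Average = 22/5 = 4.40
= avg=4.40, min=3, max=6


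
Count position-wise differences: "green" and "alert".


Comparing character by character (same length = 5):
  Pos 0: 'g' vs 'a' !=
  Pos 1: 'r' vs 'l' !=
  Pos 2: 'e' vs 'e' =
  Pos 3: 'e' vs 'r' !=
  Pos 4: 'n' vs 't' !=
Hamming distance = 4


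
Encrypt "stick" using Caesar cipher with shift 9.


Word: "stick"
Shift: 9
Each letter → (letter + shift) mod 26:
  's' (18) + 9 = 1 → 'b'
  't' (19) + 9 = 2 → 'c'
  'i' (8) + 9 = 17 → 'r'
  'c' (2) + 9 = 11 → 'l'
  'k' (10) + 9 = 19 → 't'
Result = "bcrlt"


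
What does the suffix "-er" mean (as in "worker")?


Suffix: -er
As in: worker -> work + -er
Meaning = one who / more


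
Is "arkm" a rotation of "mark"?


Word: "mark", Candidate: "arkm"
Method: check if candidate is substring of word+word
"markmark" contains "arkm"? Yes
Is rotation = Yes


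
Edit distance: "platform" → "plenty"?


Word 1: "platform" (length 8)
Word 2: "plenty" (length 6)
One optimal edit sequence (insert/delete/substitute each cost 1):
  1. keep 'p'
  2. keep 'l'
  3. delete 'a'  (+1)
  4. delete 't'  (+1)
  5. substitute 'f' -> 'e'  (+1)
  6. substitute 'o' -> 'n'  (+1)
  7. substitute 'r' -> 't'  (+1)
  8. substitute 'm' -> 'y'  (+1)
Total edit operations: 6
Edit distance = 6


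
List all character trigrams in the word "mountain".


Word: "mountain" (length 8)
Number of trigrams = 8 - 3 + 1 = 6
  Position 0: "mou"
  Position 1: "oun"
  Position 2: "unt"
  Position 3: "nta"
  Position 4: "tai"
  Position 5: "ain"
Trigrams = "mou", "oun", "unt", "nta", "tai", "ain"


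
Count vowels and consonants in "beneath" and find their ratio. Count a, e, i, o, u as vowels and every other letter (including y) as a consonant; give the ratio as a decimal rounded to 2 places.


Word: "beneath"
Vowels (a,e,i,o,u): 3
Consonants: 4
Ratio = 3/4
= 0.75
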